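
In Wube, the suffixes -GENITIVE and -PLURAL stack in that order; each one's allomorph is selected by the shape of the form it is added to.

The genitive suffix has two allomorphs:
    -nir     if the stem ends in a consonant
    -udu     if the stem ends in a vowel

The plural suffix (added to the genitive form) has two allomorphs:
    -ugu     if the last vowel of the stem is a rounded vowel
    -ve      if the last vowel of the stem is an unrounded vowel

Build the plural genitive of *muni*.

Since the final sound of *muni* is /i/ (a vowel), it takes -udu, giving *muniudu*.
Since the last vowel of the genitive form *muniudu* is /u/ (a rounded vowel), it takes -ugu, giving *muniuduugu*.

muniuduugu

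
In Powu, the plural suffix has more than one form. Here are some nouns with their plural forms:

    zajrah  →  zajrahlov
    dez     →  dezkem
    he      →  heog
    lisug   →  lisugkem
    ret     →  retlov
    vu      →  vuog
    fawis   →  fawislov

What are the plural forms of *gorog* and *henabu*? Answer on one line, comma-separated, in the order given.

The suffix is conditioned by the final sound: -lov when the stem ends in a voiceless consonant (*zajrah*, *ret*, *fawis*); -kem when the stem ends in a voiced consonant (*dez*, *lisug*); -og when the stem ends in a vowel (*he*, *vu*).
The final sound of *gorog* is /g/, which is a voiced consonant, so the suffix is -kem, giving *gorogkem*.
Since the final sound of *henabu* is /u/ (a vowel), it takes -og, giving *henabuog*.

gorogkem, henabuog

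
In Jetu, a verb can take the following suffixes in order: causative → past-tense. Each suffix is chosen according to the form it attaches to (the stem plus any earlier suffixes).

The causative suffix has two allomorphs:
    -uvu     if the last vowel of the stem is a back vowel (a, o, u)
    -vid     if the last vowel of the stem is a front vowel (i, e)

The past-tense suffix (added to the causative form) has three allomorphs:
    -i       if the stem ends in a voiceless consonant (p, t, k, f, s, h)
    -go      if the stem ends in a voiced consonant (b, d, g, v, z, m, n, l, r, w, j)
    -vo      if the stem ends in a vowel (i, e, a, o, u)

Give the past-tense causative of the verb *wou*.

The last vowel of *wou* is /u/, which is a back vowel, so the causative suffix is -uvu, giving *wouuvu*.
Since the final sound of the causative form *wouuvu* is /u/ (a vowel), it takes -vo, giving *wouuvuvo*.

wouuvuvo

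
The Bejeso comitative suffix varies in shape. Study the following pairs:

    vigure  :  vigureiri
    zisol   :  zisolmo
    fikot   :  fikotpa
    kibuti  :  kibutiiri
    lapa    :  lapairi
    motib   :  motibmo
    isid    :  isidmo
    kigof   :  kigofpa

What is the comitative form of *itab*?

The alternation tracks the final sound of the stem — -pa when the stem ends in a voiceless consonant (*fikot*, *kigof*); -mo when the stem ends in a voiced consonant (*zisol*, *motib*, *isid*); -iri when the stem ends in a vowel (*vigure*, *kibuti*, *lapa*).
*itab*: final sound = /b/, a voiced consonant → -mo → *itabmo*.

itabmo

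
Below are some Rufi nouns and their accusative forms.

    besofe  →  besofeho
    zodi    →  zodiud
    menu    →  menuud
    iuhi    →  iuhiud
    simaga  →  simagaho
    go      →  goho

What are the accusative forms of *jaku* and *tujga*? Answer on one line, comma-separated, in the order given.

jakuud, tujgaho

The alternation tracks the last vowel of the stem — -ud when the last vowel of the stem is a high vowel (*zodi*, *menu*, *iuhi*); -ho when the last vowel of the stem is a non-high vowel (*besofe*, *simaga*, *go*).
Since the last vowel of *jaku* is /u/ (a high vowel), it takes -ud, giving *jakuud*.
Since the last vowel of *tujga* is /a/ (a non-high vowel), it takes -ho, giving *tujgaho*.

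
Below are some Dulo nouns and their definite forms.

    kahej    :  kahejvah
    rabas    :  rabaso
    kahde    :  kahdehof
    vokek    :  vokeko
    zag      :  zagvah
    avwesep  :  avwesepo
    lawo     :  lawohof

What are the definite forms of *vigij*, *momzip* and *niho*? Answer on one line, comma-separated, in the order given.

The alternation tracks the final sound of the stem — -o when the stem ends in a voiceless consonant (*rabas*, *vokek*, *avwesep*); -vah when the stem ends in a voiced consonant (*kahej*, *zag*); -hof when the stem ends in a vowel (*kahde*, *lawo*).
*vigij* — final sound /j/ (a voiced consonant) → -vah → *vigijvah*.
The final sound of *momzip* is /p/, which is a voiceless consonant, so the suffix is -o, giving *momzipo*.
The final sound of *niho* is /o/, which is a vowel, so the suffix is -hof, giving *nihohof*.

vigijvah, momzipo, nihohof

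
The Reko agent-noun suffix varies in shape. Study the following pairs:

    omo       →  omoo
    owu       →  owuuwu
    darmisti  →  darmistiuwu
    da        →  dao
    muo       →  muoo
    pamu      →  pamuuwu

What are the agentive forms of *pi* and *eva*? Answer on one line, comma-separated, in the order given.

The alternation tracks the last vowel of the stem — -uwu when the last vowel of the stem is a high vowel (*owu*, *darmisti*, *pamu*); -o when the last vowel of the stem is a non-high vowel (*omo*, *da*, *muo*).
Since the last vowel of *pi* is /i/ (a high vowel), it takes -uwu, giving *piuwu*.
*eva* — last vowel /a/ (a non-high vowel) → -o → *evao*.

piuwu, evao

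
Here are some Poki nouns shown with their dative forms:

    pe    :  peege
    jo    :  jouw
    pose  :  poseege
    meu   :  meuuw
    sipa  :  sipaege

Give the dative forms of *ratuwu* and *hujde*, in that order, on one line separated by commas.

ratuwuuw, hujdeege

The suffix is conditioned by the last vowel: -uw when the last vowel of the stem is a rounded vowel (*jo*, *meu*); -ege when the last vowel of the stem is an unrounded vowel (*pe*, *pose*, *sipa*).
*ratuwu* — last vowel /u/ (a rounded vowel) → -uw → *ratuwuuw*.
Since the last vowel of *hujde* is /e/ (an unrounded vowel), it takes -ege, giving *hujdeege*.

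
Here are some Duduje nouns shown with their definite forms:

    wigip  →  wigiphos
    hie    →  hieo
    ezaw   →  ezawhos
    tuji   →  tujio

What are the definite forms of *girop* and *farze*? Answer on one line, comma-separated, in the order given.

girophos, farzeo

The alternation tracks the final sound of the stem — -hos when the stem ends in a consonant (*wigip*, *ezaw*); -o when the stem ends in a vowel (*hie*, *tuji*).
The final sound of *girop* is /p/, which is a consonant, so the suffix is -hos, giving *girophos*.
*farze*: final sound = /e/, a vowel → -o → *farzeo*.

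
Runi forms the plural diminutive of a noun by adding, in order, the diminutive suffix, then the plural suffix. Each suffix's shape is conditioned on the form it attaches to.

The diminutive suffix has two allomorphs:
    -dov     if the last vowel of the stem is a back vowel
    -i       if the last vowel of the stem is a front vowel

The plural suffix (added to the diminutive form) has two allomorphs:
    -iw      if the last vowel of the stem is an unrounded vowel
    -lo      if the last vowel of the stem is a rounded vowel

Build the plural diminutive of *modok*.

Since the last vowel of *modok* is /o/ (a back vowel), it takes -dov, giving *modokdov*.
Since the last vowel of the diminutive form *modokdov* is /o/ (a rounded vowel), it takes -lo, giving *modokdovlo*.

modokdovlo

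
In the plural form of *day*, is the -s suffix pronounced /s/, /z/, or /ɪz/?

The stem *day* ends in a voiced non-sibilant sound.
The plural suffix surfaces as /ɪz/ after sibilants, /s/ after other voiceless consonants, and /z/ after other voiced sounds.
So the plural -s on *day* is pronounced /z/.

/z/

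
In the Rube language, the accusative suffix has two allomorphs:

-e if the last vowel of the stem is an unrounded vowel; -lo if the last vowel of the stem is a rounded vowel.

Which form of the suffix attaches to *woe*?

*woe* — last vowel /e/ (an unrounded vowel) → -e.

-e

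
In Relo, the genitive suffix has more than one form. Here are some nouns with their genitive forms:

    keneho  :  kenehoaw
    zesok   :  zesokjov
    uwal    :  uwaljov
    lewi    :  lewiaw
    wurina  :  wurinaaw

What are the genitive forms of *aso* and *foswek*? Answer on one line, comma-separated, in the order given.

asoaw, foswekjov

Looking at the final sound of each stem: -jov when the stem ends in a consonant (*zesok*, *uwal*); -aw when the stem ends in a vowel (*keneho*, *lewi*, *wurina*).
The final sound of *aso* is /o/, which is a vowel, so the suffix is -aw, giving *asoaw*.
Since the final sound of *foswek* is /k/ (a consonant), it takes -jov, giving *foswekjov*.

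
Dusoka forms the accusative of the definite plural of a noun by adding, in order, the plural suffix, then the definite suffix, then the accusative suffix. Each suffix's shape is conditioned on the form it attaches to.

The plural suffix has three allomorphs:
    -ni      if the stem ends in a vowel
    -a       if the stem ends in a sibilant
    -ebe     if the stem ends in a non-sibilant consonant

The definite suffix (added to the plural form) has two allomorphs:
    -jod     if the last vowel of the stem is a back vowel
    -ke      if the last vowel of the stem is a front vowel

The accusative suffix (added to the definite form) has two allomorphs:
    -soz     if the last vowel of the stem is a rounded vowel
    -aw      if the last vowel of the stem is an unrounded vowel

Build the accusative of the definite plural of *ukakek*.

Since the final sound of *ukakek* is /k/ (a non-sibilant consonant), it takes -ebe, giving *ukakekebe*.
The plural form *ukakekebe*: last vowel = /e/, a front vowel → -ke → *ukakekebeke*.
Since the last vowel of the definite form *ukakekebeke* is /e/ (an unrounded vowel), it takes -aw, giving *ukakekebekeaw*.

ukakekebekeaw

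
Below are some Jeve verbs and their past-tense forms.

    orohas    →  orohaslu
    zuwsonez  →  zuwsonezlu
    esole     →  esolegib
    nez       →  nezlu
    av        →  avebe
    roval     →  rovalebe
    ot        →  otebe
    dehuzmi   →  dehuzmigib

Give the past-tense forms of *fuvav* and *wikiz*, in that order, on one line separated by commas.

fuvavebe, wikizlu

The alternation tracks the final sound of the stem — -lu when the stem ends in a sibilant (*orohas*, *zuwsonez*, *nez*); -ebe when the stem ends in a non-sibilant consonant (*av*, *roval*, *ot*); -gib when the stem ends in a vowel (*esole*, *dehuzmi*).
Since the final sound of *fuvav* is /v/ (a non-sibilant consonant), it takes -ebe, giving *fuvavebe*.
The final sound of *wikiz* is /z/, which is a sibilant, so the suffix is -lu, giving *wikizlu*.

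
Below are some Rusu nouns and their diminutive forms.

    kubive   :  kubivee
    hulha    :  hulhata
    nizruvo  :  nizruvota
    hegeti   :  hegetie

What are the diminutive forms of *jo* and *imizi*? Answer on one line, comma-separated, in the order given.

The pattern is front/back vowel harmony: -e when the last vowel of the stem is a front vowel (*kubive*, *hegeti*); -ta when the last vowel of the stem is a back vowel (*hulha*, *nizruvo*).
Since the last vowel of *jo* is /o/ (a back vowel), it takes -ta, giving *jota*.
*imizi* — last vowel /i/ (a front vowel) → -e → *imizie*.

jota, imizie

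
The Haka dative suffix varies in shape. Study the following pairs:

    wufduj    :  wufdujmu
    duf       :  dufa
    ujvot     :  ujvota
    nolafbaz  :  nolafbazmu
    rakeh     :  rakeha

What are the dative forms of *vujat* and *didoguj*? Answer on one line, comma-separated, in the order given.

vujata, didogujmu

The alternation tracks the final consonant of the stem — -a when the stem ends in a voiceless consonant (*duf*, *ujvot*, *rakeh*); -mu when the stem ends in a voiced consonant (*wufduj*, *nolafbaz*).
The final consonant of *vujat* is /t/, which is voiceless, so the suffix is -a, giving *vujata*.
Since the final consonant of *didoguj* is /j/ (voiced), it takes -mu, giving *didogujmu*.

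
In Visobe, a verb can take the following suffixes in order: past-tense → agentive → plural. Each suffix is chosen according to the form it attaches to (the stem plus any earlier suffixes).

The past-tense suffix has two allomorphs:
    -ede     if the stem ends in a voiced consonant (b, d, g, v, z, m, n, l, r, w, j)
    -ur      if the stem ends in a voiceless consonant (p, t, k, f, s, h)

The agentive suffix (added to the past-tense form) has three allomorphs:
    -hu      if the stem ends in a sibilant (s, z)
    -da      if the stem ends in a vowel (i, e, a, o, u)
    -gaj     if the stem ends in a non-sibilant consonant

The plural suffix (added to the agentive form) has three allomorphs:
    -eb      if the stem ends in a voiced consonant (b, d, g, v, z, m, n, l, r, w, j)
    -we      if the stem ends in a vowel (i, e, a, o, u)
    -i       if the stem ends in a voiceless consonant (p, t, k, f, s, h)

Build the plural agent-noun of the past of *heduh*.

heduhurgajeb

The final consonant of *heduh* is /h/, which is voiceless, so the past-tense suffix is -ur, giving *heduhur*.
Since the final sound of the past-tense form *heduhur* is /r/ (a non-sibilant consonant), it takes -gaj, giving *heduhurgaj*.
The agentive form *heduhurgaj* — final sound /j/ (a voiced consonant) → -eb → *heduhurgajeb*.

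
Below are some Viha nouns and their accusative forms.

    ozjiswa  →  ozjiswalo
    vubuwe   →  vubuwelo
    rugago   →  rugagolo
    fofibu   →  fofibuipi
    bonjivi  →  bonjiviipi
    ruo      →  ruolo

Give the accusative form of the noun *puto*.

The alternation tracks the last vowel of the stem — -ipi when the last vowel of the stem is a high vowel (*fofibu*, *bonjivi*); -lo when the last vowel of the stem is a non-high vowel (*ozjiswa*, *vubuwe*, *rugago*, *ruo*).
*puto* — last vowel /o/ (a non-high vowel) → -lo → *putolo*.

putolo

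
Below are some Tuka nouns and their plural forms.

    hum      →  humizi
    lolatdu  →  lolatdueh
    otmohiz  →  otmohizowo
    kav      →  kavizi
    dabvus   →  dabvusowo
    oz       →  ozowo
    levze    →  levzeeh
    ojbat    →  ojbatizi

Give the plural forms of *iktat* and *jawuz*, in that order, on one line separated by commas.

The pattern is sibilance of the final sound: -owo when the stem ends in a sibilant (*otmohiz*, *dabvus*, *oz*); -izi when the stem ends in a non-sibilant consonant (*hum*, *kav*, *ojbat*); -eh when the stem ends in a vowel (*lolatdu*, *levze*).
*iktat*: final sound = /t/, a non-sibilant consonant → -izi → *iktatizi*.
The final sound of *jawuz* is /z/, which is a sibilant, so the suffix is -owo, giving *jawuzowo*.

iktatizi, jawuzowo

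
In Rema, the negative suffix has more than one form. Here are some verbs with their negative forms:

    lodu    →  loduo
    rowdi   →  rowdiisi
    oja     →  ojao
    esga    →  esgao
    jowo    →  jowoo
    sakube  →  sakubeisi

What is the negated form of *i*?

Looking at the last vowel of each stem: -isi when the last vowel of the stem is a front vowel (*rowdi*, *sakube*); -o when the last vowel of the stem is a back vowel (*lodu*, *oja*, *esga*, *jowo*).
The last vowel of *i* is /i/, which is a front vowel, so the suffix is -isi, giving *iisi*.

iisi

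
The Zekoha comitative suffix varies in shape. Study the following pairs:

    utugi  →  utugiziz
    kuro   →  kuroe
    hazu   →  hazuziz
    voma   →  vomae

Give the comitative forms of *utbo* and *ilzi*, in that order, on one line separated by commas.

utboe, ilziziz

The pattern is height harmony: -ziz when the last vowel of the stem is a high vowel (*utugi*, *hazu*); -e when the last vowel of the stem is a non-high vowel (*kuro*, *voma*).
*utbo*: last vowel = /o/, a non-high vowel → -e → *utboe*.
*ilzi* — last vowel /i/ (a high vowel) → -ziz → *ilziziz*.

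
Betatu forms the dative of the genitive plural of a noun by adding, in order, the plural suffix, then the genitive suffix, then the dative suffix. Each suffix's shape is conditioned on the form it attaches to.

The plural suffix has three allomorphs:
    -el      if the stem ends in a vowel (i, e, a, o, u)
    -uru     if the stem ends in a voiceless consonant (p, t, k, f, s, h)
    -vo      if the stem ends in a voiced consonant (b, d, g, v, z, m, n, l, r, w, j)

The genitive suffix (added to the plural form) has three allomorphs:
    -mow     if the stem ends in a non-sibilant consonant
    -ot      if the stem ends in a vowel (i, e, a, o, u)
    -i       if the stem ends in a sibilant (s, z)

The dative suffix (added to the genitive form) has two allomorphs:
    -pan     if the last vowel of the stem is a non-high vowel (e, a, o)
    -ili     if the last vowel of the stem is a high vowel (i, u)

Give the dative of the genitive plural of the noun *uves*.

The final sound of *uves* is /s/, which is a voiceless consonant, so the plural suffix is -uru, giving *uvesuru*.
The plural form *uvesuru*: final sound = /u/, a vowel → -ot → *uvesuruot*.
The genitive form *uvesuruot*: last vowel = /o/, a non-high vowel → -pan → *uvesuruotpan*.

uvesuruotpan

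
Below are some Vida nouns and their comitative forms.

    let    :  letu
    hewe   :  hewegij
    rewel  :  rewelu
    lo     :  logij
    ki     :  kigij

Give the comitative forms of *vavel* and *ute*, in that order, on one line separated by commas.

The pattern is consonant vs. vowel: -u when the stem ends in a consonant (*let*, *rewel*); -gij when the stem ends in a vowel (*hewe*, *lo*, *ki*).
*vavel* — final sound /l/ (a consonant) → -u → *vavelu*.
*ute*: final sound = /e/, a vowel → -gij → *utegij*.

vavelu, utegij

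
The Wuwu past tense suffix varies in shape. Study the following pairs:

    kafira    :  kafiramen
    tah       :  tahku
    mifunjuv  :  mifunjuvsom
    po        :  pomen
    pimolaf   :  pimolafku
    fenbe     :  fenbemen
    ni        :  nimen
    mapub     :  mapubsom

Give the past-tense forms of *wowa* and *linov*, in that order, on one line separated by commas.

The suffix is conditioned by the final sound: -ku when the stem ends in a voiceless consonant (*tah*, *pimolaf*); -som when the stem ends in a voiced consonant (*mifunjuv*, *mapub*); -men when the stem ends in a vowel (*kafira*, *po*, *fenbe*, *ni*).
Since the final sound of *wowa* is /a/ (a vowel), it takes -men, giving *wowamen*.
*linov*: final sound = /v/, a voiced consonant → -som → *linovsom*.

wowamen, linovsom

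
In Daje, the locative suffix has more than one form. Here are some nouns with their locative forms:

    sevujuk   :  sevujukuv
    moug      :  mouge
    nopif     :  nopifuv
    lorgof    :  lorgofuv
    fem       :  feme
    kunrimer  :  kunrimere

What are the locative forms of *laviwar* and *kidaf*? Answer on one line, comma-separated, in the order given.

Looking at the final consonant of each stem: -uv when the stem ends in a voiceless consonant (*sevujuk*, *nopif*, *lorgof*); -e when the stem ends in a voiced consonant (*moug*, *fem*, *kunrimer*).
Since the final consonant of *laviwar* is /r/ (voiced), it takes -e, giving *laviware*.
*kidaf* — final consonant /f/ (voiceless) → -uv → *kidafuv*.

laviware, kidafuv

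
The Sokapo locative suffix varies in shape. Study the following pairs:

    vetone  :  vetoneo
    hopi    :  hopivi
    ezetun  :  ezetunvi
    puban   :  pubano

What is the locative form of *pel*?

Looking at the last vowel of each stem: -vi when the last vowel of the stem is a high vowel (*hopi*, *ezetun*); -o when the last vowel of the stem is a non-high vowel (*vetone*, *puban*).
*pel* — last vowel /e/ (a non-high vowel) → -o → *pelo*.

pelo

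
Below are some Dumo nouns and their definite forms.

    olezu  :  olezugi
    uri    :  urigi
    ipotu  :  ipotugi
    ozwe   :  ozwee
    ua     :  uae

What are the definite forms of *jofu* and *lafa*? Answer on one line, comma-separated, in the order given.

The alternation tracks the last vowel of the stem — -gi when the last vowel of the stem is a high vowel (*olezu*, *uri*, *ipotu*); -e when the last vowel of the stem is a non-high vowel (*ozwe*, *ua*).
*jofu*: last vowel = /u/, a high vowel → -gi → *jofugi*.
*lafa*: last vowel = /a/, a non-high vowel → -e → *lafae*.

jofugi, lafae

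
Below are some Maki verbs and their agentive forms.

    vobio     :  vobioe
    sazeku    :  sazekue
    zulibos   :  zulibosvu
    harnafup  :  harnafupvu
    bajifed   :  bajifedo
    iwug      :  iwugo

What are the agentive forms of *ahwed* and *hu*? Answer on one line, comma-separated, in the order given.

ahwedo, hue

The alternation tracks the final sound of the stem — -vu when the stem ends in a voiceless consonant (*zulibos*, *harnafup*); -o when the stem ends in a voiced consonant (*bajifed*, *iwug*); -e when the stem ends in a vowel (*vobio*, *sazeku*).
*ahwed* — final sound /d/ (a voiced consonant) → -o → *ahwedo*.
Since the final sound of *hu* is /u/ (a vowel), it takes -e, giving *hue*.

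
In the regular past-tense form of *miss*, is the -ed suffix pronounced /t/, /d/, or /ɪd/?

/t/

The stem *miss* ends in a voiceless consonant other than /t/.
The -ed suffix is realized as /ɪd/ after /t, d/; as /t/ after other voiceless consonants; and as /d/ after other voiced sounds.
So -ed on *miss* is pronounced /t/.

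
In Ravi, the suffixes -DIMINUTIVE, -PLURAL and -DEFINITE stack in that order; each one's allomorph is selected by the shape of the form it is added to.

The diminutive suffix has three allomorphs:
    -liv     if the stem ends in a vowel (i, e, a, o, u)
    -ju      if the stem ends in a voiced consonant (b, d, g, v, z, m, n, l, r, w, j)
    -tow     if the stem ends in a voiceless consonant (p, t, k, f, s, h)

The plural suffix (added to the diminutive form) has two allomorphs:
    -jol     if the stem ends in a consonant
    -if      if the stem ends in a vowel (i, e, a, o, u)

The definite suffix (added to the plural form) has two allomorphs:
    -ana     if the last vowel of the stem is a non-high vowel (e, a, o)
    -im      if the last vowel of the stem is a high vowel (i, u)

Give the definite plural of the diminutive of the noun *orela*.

orelalivjolana

*orela*: final sound = /a/, a vowel → -liv → *orelaliv*.
The diminutive form *orelaliv*: final sound = /v/, a consonant → -jol → *orelalivjol*.
Since the last vowel of the plural form *orelalivjol* is /o/ (a non-high vowel), it takes -ana, giving *orelalivjolana*.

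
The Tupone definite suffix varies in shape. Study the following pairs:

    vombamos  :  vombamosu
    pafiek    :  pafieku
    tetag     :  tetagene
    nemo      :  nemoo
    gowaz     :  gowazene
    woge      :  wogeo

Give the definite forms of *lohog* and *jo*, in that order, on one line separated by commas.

lohogene, joo

The pattern is voicing of the final sound: -u when the stem ends in a voiceless consonant (*vombamos*, *pafiek*); -ene when the stem ends in a voiced consonant (*tetag*, *gowaz*); -o when the stem ends in a vowel (*nemo*, *woge*).
*lohog*: final sound = /g/, a voiced consonant → -ene → *lohogene*.
The final sound of *jo* is /o/, which is a vowel, so the suffix is -o, giving *joo*.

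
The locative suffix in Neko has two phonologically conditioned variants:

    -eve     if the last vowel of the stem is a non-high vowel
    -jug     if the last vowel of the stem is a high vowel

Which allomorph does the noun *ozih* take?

The last vowel of *ozih* is /i/, which is a high vowel, so the suffix is -jug.

-jug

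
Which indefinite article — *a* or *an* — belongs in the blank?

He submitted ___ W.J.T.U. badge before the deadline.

a

The indefinite article is chosen by the initial *sound* of the following word, not its spelling.
The initialism *W.J.T.U.* is read letter by letter; the first letter, W, is pronounced /ˈdʌbəl.juː/, which begins with a consonant sound.
So the article is *a*: He submitted a W.J.T.U. badge before the deadline.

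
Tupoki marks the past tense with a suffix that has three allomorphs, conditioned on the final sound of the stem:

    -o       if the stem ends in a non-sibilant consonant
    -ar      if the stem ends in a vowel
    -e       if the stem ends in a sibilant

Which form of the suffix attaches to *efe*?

*efe*: final sound = /e/, a vowel → -ar.

-ar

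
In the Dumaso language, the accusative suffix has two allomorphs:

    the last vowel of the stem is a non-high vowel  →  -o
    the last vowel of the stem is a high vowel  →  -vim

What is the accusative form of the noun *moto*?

motoo

*moto* — last vowel /o/ (a non-high vowel) → -o → *motoo*.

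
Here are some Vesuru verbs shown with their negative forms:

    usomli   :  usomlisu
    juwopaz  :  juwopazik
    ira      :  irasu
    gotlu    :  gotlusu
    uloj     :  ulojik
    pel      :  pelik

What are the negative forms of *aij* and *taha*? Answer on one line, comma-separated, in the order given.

aijik, tahasu

The pattern is consonant vs. vowel: -ik when the stem ends in a consonant (*juwopaz*, *uloj*, *pel*); -su when the stem ends in a vowel (*usomli*, *ira*, *gotlu*).
The final sound of *aij* is /j/, which is a consonant, so the suffix is -ik, giving *aijik*.
The final sound of *taha* is /a/, which is a vowel, so the suffix is -su, giving *tahasu*.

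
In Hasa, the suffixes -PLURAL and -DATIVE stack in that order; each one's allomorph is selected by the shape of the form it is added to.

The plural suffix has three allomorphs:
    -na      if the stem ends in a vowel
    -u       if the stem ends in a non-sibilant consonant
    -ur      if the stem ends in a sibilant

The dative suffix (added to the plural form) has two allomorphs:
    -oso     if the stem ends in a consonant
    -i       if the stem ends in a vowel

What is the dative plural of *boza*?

bozanai

The final sound of *boza* is /a/, which is a vowel, so the plural suffix is -na, giving *bozana*.
Since the final sound of the plural form *bozana* is /a/ (a vowel), it takes -i, giving *bozanai*.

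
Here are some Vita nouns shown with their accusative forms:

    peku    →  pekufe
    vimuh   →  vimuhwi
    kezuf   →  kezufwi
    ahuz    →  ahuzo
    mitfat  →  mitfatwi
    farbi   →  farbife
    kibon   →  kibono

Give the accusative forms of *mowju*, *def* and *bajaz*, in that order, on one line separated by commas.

mowjufe, defwi, bajazo

The alternation tracks the final sound of the stem — -wi when the stem ends in a voiceless consonant (*vimuh*, *kezuf*, *mitfat*); -o when the stem ends in a voiced consonant (*ahuz*, *kibon*); -fe when the stem ends in a vowel (*peku*, *farbi*).
*mowju* — final sound /u/ (a vowel) → -fe → *mowjufe*.
The final sound of *def* is /f/, which is a voiceless consonant, so the suffix is -wi, giving *defwi*.
*bajaz* — final sound /z/ (a voiced consonant) → -o → *bajazo*.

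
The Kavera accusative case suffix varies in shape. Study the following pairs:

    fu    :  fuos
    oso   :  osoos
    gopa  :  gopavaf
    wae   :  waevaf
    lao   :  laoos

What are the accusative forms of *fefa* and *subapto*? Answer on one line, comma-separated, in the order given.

The suffix is conditioned by the last vowel: -os when the last vowel of the stem is a rounded vowel (*fu*, *oso*, *lao*); -vaf when the last vowel of the stem is an unrounded vowel (*gopa*, *wae*).
The last vowel of *fefa* is /a/, which is an unrounded vowel, so the suffix is -vaf, giving *fefavaf*.
Since the last vowel of *subapto* is /o/ (a rounded vowel), it takes -os, giving *subaptoos*.

fefavaf, subaptoos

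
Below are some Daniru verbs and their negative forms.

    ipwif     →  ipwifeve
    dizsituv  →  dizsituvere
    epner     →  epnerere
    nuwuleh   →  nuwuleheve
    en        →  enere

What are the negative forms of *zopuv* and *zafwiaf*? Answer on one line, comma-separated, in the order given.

zopuvere, zafwiafeve

The suffix is conditioned by the final consonant: -eve when the stem ends in a voiceless consonant (*ipwif*, *nuwuleh*); -ere when the stem ends in a voiced consonant (*dizsituv*, *epner*, *en*).
*zopuv*: final consonant = /v/, voiced → -ere → *zopuvere*.
The final consonant of *zafwiaf* is /f/, which is voiceless, so the suffix is -eve, giving *zafwiafeve*.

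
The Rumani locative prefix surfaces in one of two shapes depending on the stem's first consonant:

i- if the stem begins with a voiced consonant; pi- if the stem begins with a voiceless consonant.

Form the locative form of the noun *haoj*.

pihaoj

Since the first consonant of *haoj* is /h/ (voiceless), it takes pi-, giving *pihaoj*.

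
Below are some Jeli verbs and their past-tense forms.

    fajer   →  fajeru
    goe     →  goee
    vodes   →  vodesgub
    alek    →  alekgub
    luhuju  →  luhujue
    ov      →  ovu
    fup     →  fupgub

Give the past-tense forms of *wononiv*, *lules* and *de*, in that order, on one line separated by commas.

The suffix is conditioned by the final sound: -gub when the stem ends in a voiceless consonant (*vodes*, *alek*, *fup*); -u when the stem ends in a voiced consonant (*fajer*, *ov*); -e when the stem ends in a vowel (*goe*, *luhuju*).
Since the final sound of *wononiv* is /v/ (a voiced consonant), it takes -u, giving *wononivu*.
*lules*: final sound = /s/, a voiceless consonant → -gub → *lulesgub*.
Since the final sound of *de* is /e/ (a vowel), it takes -e, giving *dee*.

wononivu, lulesgub, dee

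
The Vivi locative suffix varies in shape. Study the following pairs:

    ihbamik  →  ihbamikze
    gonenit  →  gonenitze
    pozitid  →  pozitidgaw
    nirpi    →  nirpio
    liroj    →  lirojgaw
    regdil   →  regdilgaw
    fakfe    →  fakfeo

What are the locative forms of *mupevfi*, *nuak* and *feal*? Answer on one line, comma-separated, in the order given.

The suffix is conditioned by the final sound: -ze when the stem ends in a voiceless consonant (*ihbamik*, *gonenit*); -gaw when the stem ends in a voiced consonant (*pozitid*, *liroj*, *regdil*); -o when the stem ends in a vowel (*nirpi*, *fakfe*).
The final sound of *mupevfi* is /i/, which is a vowel, so the suffix is -o, giving *mupevfio*.
Since the final sound of *nuak* is /k/ (a voiceless consonant), it takes -ze, giving *nuakze*.
Since the final sound of *feal* is /l/ (a voiced consonant), it takes -gaw, giving *fealgaw*.

mupevfio, nuakze, fealgaw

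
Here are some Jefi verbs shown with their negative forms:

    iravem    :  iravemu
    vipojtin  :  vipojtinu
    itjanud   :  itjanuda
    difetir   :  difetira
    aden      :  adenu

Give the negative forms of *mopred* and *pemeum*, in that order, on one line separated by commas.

The alternation tracks the final consonant of the stem — -u when the stem ends in a nasal (*iravem*, *vipojtin*, *aden*); -a when the stem ends in a non-nasal consonant (*itjanud*, *difetir*).
Since the final consonant of *mopred* is /d/ (non-nasal), it takes -a, giving *mopreda*.
*pemeum* — final consonant /m/ (a nasal) → -u → *pemeumu*.

mopreda, pemeumu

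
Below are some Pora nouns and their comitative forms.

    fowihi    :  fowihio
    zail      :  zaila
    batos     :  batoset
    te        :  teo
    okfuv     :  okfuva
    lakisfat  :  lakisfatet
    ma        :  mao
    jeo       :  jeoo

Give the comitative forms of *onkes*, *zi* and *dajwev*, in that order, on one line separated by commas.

onkeset, zio, dajweva

The pattern is voicing of the final sound: -et when the stem ends in a voiceless consonant (*batos*, *lakisfat*); -a when the stem ends in a voiced consonant (*zail*, *okfuv*); -o when the stem ends in a vowel (*fowihi*, *te*, *ma*, *jeo*).
*onkes*: final sound = /s/, a voiceless consonant → -et → *onkeset*.
*zi*: final sound = /i/, a vowel → -o → *zio*.
The final sound of *dajwev* is /v/, which is a voiced consonant, so the suffix is -a, giving *dajweva*.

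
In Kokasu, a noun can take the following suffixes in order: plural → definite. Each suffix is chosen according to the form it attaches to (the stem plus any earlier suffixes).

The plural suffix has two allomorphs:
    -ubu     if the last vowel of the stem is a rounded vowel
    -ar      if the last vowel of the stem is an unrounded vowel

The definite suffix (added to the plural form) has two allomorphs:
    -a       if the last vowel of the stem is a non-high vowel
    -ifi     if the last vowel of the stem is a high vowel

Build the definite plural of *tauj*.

taujubuifi

*tauj* — last vowel /u/ (a rounded vowel) → -ubu → *taujubu*.
The plural form *taujubu*: last vowel = /u/, a high vowel → -ifi → *taujubuifi*.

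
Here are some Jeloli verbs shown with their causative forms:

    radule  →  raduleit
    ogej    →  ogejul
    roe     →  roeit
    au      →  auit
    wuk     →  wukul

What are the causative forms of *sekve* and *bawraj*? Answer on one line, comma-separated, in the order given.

sekveit, bawrajul

The alternation tracks the final sound of the stem — -ul when the stem ends in a consonant (*ogej*, *wuk*); -it when the stem ends in a vowel (*radule*, *roe*, *au*).
*sekve*: final sound = /e/, a vowel → -it → *sekveit*.
*bawraj*: final sound = /j/, a consonant → -ul → *bawrajul*.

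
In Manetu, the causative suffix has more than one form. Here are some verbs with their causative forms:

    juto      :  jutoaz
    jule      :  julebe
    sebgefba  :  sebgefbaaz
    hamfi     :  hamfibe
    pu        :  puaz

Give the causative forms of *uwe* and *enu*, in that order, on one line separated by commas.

uwebe, enuaz

The alternation tracks the last vowel of the stem — -be when the last vowel of the stem is a front vowel (*jule*, *hamfi*); -az when the last vowel of the stem is a back vowel (*juto*, *sebgefba*, *pu*).
Since the last vowel of *uwe* is /e/ (a front vowel), it takes -be, giving *uwebe*.
The last vowel of *enu* is /u/, which is a back vowel, so the suffix is -az, giving *enuaz*.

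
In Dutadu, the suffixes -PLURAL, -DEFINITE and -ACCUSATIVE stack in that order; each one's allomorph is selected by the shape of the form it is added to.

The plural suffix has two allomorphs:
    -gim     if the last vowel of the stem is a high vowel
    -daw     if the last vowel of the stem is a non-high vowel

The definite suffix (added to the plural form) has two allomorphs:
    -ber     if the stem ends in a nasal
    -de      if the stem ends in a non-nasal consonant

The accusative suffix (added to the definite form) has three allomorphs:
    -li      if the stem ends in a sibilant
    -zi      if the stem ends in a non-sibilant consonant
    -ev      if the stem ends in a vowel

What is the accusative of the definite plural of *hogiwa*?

hogiwadawdeev

Since the last vowel of *hogiwa* is /a/ (a non-high vowel), it takes -daw, giving *hogiwadaw*.
Since the final consonant of the plural form *hogiwadaw* is /w/ (non-nasal), it takes -de, giving *hogiwadawde*.
The definite form *hogiwadawde*: final sound = /e/, a vowel → -ev → *hogiwadawdeev*.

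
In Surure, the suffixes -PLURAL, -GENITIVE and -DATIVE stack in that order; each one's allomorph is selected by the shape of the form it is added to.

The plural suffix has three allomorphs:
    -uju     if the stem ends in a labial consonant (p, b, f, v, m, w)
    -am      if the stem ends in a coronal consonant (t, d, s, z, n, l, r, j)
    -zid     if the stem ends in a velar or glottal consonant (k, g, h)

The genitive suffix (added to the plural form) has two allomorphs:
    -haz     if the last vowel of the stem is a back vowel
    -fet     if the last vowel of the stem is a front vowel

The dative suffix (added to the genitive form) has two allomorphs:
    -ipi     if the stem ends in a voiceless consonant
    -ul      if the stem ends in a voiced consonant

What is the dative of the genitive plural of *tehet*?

tehetamhazul

The final consonant of *tehet* is /t/, which is coronal, so the plural suffix is -am, giving *tehetam*.
The plural form *tehetam*: last vowel = /a/, a back vowel → -haz → *tehetamhaz*.
Since the final consonant of the genitive form *tehetamhaz* is /z/ (voiced), it takes -ul, giving *tehetamhazul*.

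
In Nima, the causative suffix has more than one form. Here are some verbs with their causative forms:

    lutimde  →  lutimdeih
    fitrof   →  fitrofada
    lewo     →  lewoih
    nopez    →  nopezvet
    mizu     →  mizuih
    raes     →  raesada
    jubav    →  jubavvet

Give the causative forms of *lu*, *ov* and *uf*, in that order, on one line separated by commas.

luih, ovvet, ufada

Looking at the final sound of each stem: -ada when the stem ends in a voiceless consonant (*fitrof*, *raes*); -vet when the stem ends in a voiced consonant (*nopez*, *jubav*); -ih when the stem ends in a vowel (*lutimde*, *lewo*, *mizu*).
The final sound of *lu* is /u/, which is a vowel, so the suffix is -ih, giving *luih*.
*ov* — final sound /v/ (a voiced consonant) → -vet → *ovvet*.
*uf*: final sound = /f/, a voiceless consonant → -ada → *ufada*.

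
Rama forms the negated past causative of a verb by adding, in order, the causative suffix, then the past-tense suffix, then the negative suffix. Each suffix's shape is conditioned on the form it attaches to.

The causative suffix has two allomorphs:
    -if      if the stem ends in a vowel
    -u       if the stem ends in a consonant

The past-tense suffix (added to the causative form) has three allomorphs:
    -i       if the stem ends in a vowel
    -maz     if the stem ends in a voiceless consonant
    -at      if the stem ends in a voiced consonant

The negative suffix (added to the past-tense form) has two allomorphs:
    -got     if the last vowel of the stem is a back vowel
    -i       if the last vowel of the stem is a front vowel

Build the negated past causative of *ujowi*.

The final sound of *ujowi* is /i/, which is a vowel, so the causative suffix is -if, giving *ujowiif*.
The causative form *ujowiif* — final sound /f/ (a voiceless consonant) → -maz → *ujowiifmaz*.
The past-tense form *ujowiifmaz*: last vowel = /a/, a back vowel → -got → *ujowiifmazgot*.

ujowiifmazgot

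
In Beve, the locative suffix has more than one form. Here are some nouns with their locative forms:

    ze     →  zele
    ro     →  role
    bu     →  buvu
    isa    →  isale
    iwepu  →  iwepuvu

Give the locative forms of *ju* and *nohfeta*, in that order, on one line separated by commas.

juvu, nohfetale

The suffix is conditioned by the last vowel: -vu when the last vowel of the stem is a high vowel (*bu*, *iwepu*); -le when the last vowel of the stem is a non-high vowel (*ze*, *ro*, *isa*).
The last vowel of *ju* is /u/, which is a high vowel, so the suffix is -vu, giving *juvu*.
*nohfeta* — last vowel /a/ (a non-high vowel) → -le → *nohfetale*.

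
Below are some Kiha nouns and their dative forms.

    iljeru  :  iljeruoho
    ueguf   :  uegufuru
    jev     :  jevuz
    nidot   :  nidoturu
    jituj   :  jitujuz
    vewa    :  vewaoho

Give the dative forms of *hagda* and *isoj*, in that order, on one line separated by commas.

Looking at the final sound of each stem: -uru when the stem ends in a voiceless consonant (*ueguf*, *nidot*); -uz when the stem ends in a voiced consonant (*jev*, *jituj*); -oho when the stem ends in a vowel (*iljeru*, *vewa*).
The final sound of *hagda* is /a/, which is a vowel, so the suffix is -oho, giving *hagdaoho*.
Since the final sound of *isoj* is /j/ (a voiced consonant), it takes -uz, giving *isojuz*.

hagdaoho, isojuz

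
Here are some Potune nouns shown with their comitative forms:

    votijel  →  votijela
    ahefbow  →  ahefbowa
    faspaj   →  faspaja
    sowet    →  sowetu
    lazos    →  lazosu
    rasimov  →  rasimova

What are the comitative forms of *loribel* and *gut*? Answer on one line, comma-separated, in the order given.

The alternation tracks the final consonant of the stem — -u when the stem ends in a voiceless consonant (*sowet*, *lazos*); -a when the stem ends in a voiced consonant (*votijel*, *ahefbow*, *faspaj*, *rasimov*).
The final consonant of *loribel* is /l/, which is voiced, so the suffix is -a, giving *loribela*.
*gut* — final consonant /t/ (voiceless) → -u → *gutu*.

loribela, gutu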